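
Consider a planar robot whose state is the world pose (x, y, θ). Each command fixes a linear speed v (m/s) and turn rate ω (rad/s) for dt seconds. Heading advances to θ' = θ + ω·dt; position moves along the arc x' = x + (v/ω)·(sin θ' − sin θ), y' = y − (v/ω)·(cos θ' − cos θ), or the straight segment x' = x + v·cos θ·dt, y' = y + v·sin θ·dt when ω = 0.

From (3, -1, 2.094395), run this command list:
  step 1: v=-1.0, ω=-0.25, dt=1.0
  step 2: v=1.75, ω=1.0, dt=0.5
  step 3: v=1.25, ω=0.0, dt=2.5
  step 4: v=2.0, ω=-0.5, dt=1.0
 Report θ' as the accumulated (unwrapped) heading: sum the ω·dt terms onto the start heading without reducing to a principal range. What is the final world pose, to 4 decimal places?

(-0.2189, 2.7804, 1.8444)

step 1: θ'=1.8444 (R=4.0000) → pose (3.3871, -1.9192, 1.8444)
step 2: θ'=2.3444 (R=1.7500) → pose (2.9542, -1.1693, 2.3444)
step 3: θ'=2.3444 (straight) → pose (0.7707, 1.0663, 2.3444)
step 4: θ'=1.8444 (R=-4.0000) → pose (-0.2189, 2.7804, 1.8444)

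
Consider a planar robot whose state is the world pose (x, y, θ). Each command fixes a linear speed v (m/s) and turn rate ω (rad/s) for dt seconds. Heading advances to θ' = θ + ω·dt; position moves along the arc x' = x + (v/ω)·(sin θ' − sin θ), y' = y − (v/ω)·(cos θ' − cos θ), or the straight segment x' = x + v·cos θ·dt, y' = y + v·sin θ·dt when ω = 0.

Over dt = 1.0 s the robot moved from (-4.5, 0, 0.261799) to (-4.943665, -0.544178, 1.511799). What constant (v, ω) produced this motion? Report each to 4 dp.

Δθ = 1.511799 − 0.261799 = 1.250000
ω = Δθ/dt = 1.250000/1.0 = 1.2500
R = −Δy/(cos θ' − cos θ) = -0.6000
v = R·ω = -0.6000·1.2500 = -0.7500

v = -0.7500, ω = 1.2500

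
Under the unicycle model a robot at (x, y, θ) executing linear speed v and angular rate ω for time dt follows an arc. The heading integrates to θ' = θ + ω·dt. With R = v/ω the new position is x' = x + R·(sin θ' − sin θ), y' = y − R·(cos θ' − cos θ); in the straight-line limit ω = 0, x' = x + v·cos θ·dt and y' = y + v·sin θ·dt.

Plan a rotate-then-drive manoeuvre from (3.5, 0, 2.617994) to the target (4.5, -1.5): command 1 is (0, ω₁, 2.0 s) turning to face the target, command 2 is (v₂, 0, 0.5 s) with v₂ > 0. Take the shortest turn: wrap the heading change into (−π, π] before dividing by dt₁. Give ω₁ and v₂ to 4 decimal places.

heading to target = atan2(-1.5−0, 4.5−3.5) = -0.9828
Δθ = wrap(-0.9828 − 2.6180) = 2.6824; ω₁ = Δθ/dt₁ = 1.3412
distance = √((4.5−3.5)² + (-1.5−0)²) = 1.8028; v₂ = distance/dt₂ = 3.6056

ω₁ = 1.3412, v₂ = 3.6056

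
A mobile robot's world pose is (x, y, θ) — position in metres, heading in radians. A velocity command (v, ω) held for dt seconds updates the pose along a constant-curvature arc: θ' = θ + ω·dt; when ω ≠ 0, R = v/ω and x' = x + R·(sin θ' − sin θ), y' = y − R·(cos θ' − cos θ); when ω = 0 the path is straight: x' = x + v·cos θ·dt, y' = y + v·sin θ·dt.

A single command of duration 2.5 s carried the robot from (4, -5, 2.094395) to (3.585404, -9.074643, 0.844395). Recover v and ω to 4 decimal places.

v = -1.7500, ω = -0.5000

Δθ = 0.844395 − 2.094395 = -1.250000
ω = Δθ/dt = -1.250000/2.5 = -0.5000
R = −Δy/(cos θ' − cos θ) = 3.5000
v = R·ω = 3.5000·-0.5000 = -1.7500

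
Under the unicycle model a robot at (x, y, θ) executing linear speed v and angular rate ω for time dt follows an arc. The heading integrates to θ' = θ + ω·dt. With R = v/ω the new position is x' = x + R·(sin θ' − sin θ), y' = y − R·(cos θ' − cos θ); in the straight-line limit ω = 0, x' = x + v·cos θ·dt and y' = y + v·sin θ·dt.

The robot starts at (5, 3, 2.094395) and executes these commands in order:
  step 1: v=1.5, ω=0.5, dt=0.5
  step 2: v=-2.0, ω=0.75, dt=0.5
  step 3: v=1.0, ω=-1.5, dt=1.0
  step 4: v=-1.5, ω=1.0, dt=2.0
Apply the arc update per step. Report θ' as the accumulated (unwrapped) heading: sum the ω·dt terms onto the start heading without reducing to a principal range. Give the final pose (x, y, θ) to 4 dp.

(6.5353, 1.8527, 3.2194)

step 1: θ'=2.3444 (R=3.0000) → pose (4.5481, 3.5961, 2.3444)
step 2: θ'=2.7194 (R=-2.6667) → pose (5.3632, 3.0269, 2.7194)
step 3: θ'=1.2194 (R=-0.6667) → pose (5.0104, 3.8645, 1.2194)
step 4: θ'=3.2194 (R=-1.5000) → pose (6.5353, 1.8527, 3.2194)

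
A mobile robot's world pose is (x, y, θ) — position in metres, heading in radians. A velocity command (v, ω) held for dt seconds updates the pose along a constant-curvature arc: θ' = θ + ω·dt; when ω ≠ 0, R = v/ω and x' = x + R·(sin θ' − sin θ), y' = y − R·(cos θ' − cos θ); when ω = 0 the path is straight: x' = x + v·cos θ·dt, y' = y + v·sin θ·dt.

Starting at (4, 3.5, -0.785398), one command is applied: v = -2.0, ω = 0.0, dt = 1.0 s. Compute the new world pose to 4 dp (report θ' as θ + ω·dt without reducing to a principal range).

θ' = -0.7854 + 0.0·1.0 = -0.7854
ω = 0 → straight: x' = 4 + -2.0·cos(-0.7854)·1.0 = 2.5858
y' = 3.5 + -2.0·sin(-0.7854)·1.0 = 4.9142

(2.5858, 4.9142, -0.7854)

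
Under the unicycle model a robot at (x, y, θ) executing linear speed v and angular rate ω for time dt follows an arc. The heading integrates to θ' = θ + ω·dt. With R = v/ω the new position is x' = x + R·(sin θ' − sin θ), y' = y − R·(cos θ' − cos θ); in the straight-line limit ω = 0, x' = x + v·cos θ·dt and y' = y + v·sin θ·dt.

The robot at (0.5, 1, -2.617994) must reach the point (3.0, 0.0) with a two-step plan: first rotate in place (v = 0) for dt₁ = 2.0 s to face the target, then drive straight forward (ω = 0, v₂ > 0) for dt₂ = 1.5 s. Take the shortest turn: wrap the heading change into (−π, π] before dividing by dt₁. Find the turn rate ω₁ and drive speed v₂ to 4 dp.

ω₁ = 1.1187, v₂ = 1.7951

heading to target = atan2(0−1, 3−0.5) = -0.3805
Δθ = wrap(-0.3805 − -2.6180) = 2.2375; ω₁ = Δθ/dt₁ = 1.1187
distance = √((3−0.5)² + (0−1)²) = 2.6926; v₂ = distance/dt₂ = 1.7951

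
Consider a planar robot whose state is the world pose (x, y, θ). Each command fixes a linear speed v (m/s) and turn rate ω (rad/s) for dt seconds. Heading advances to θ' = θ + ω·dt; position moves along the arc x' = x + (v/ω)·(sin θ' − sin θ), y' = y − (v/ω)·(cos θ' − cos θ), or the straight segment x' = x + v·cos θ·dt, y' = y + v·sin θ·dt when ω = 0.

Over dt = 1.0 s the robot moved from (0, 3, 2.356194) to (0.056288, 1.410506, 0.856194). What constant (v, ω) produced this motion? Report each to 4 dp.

v = -1.7500, ω = -1.5000

Δθ = 0.856194 − 2.356194 = -1.500000
ω = Δθ/dt = -1.500000/1.0 = -1.5000
R = −Δy/(cos θ' − cos θ) = 1.1667
v = R·ω = 1.1667·-1.5000 = -1.7500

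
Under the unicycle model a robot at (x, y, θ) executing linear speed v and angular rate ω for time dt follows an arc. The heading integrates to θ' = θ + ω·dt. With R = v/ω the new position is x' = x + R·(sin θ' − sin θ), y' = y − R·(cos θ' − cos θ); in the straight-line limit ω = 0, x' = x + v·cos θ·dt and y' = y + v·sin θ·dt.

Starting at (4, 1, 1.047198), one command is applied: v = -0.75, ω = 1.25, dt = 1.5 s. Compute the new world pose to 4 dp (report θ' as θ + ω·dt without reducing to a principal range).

(4.3890, 0.1144, 2.9222)

θ' = 1.0472 + 1.25·1.5 = 2.9222
R = v/ω = -0.75/1.25 = -0.6000
x' = 4 + -0.6000·(sin 2.9222 − sin 1.0472) = 4.3890
y' = 1 − -0.6000·(cos 2.9222 − cos 1.0472) = 0.1144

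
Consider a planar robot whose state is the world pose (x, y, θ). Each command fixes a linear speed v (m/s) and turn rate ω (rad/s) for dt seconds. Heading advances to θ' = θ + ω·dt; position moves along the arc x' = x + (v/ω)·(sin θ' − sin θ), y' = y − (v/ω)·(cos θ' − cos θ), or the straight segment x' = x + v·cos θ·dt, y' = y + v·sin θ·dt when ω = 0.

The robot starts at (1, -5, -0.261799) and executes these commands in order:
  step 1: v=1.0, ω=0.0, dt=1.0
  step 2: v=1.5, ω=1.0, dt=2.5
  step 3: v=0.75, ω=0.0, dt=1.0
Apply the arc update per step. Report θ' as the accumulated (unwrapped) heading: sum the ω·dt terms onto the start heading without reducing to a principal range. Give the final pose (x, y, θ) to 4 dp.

(3.0681, -2.2924, 2.2382)

step 1: θ'=-0.2618 (straight) → pose (1.9659, -5.2588, -0.2618)
step 2: θ'=2.2382 (R=1.5000) → pose (3.5323, -2.8815, 2.2382)
step 3: θ'=2.2382 (straight) → pose (3.0681, -2.2924, 2.2382)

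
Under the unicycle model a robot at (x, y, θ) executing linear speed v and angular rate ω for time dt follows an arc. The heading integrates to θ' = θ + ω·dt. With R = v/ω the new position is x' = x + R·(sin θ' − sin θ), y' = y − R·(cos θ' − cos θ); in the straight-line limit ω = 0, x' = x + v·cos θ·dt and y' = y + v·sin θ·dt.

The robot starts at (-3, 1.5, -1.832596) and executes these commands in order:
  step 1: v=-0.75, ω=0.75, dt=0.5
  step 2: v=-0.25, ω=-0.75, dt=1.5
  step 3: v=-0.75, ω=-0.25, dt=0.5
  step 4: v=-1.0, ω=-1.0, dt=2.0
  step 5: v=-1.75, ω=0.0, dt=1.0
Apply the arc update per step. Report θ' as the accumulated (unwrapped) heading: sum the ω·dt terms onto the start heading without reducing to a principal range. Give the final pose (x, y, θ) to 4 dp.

(-1.0595, -0.2819, -4.7076)

step 1: θ'=-1.4576 (R=-1.0000) → pose (-2.9723, 1.8718, -1.4576)
step 2: θ'=-2.5826 (R=0.3333) → pose (-2.8179, 2.1920, -2.5826)
step 3: θ'=-2.7076 (R=3.0000) → pose (-2.4884, 2.3705, -2.7076)
step 4: θ'=-4.7076 (R=1.0000) → pose (-1.0679, 1.4680, -4.7076)
step 5: θ'=-4.7076 (straight) → pose (-1.0595, -0.2819, -4.7076)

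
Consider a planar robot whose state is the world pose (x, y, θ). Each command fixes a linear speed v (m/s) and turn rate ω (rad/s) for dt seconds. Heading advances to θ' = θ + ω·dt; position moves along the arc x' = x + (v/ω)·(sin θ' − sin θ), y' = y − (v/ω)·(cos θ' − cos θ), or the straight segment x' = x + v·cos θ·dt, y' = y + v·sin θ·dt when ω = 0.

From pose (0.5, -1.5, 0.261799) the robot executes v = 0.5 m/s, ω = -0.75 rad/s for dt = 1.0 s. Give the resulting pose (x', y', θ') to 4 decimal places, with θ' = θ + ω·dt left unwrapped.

(0.9852, -1.5552, -0.4882)

θ' = 0.2618 + -0.75·1.0 = -0.4882
R = v/ω = 0.5/-0.75 = -0.6667
x' = 0.5 + -0.6667·(sin -0.4882 − sin 0.2618) = 0.9852
y' = -1.5 − -0.6667·(cos -0.4882 − cos 0.2618) = -1.5552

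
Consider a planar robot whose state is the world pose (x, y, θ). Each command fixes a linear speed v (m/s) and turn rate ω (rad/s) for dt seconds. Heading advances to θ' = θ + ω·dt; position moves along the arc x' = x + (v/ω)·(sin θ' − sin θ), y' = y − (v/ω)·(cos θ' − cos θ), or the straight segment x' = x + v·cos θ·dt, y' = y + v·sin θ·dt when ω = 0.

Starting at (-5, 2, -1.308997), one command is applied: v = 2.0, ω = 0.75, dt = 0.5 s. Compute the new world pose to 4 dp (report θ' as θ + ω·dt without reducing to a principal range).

θ' = -1.3090 + 0.75·0.5 = -0.9340
R = v/ω = 2.0/0.75 = 2.6667
x' = -5 + 2.6667·(sin -0.9340 − sin -1.3090) = -4.5682
y' = 2 − 2.6667·(cos -0.9340 − cos -1.3090) = 1.1045

(-4.5682, 1.1045, -0.9340)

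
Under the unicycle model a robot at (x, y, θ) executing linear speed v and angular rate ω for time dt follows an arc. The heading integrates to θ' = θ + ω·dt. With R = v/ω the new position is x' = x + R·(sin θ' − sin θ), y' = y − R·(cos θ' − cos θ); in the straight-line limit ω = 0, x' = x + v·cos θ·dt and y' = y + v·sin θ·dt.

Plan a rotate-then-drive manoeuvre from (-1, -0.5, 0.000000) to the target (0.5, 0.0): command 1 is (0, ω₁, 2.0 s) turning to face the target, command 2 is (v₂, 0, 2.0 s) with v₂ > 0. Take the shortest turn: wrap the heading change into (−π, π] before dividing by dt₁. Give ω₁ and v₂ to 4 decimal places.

ω₁ = 0.1609, v₂ = 0.7906

heading to target = atan2(0−-0.5, 0.5−-1) = 0.3218
Δθ = wrap(0.3218 − 0.0000) = 0.3218; ω₁ = Δθ/dt₁ = 0.1609
distance = √((0.5−-1)² + (0−-0.5)²) = 1.5811; v₂ = distance/dt₂ = 0.7906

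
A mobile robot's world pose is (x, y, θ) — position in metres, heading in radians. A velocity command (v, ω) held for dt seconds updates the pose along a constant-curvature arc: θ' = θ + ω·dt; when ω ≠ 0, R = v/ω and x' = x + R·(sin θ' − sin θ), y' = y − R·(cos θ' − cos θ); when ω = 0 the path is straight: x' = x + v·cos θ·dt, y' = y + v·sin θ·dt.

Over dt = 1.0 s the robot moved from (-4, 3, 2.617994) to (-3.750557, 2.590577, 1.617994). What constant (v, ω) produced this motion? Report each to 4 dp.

v = -0.5000, ω = -1.0000

Δθ = 1.617994 − 2.617994 = -1.000000
ω = Δθ/dt = -1.000000/1.0 = -1.0000
R = −Δy/(cos θ' − cos θ) = 0.5000
v = R·ω = 0.5000·-1.0000 = -0.5000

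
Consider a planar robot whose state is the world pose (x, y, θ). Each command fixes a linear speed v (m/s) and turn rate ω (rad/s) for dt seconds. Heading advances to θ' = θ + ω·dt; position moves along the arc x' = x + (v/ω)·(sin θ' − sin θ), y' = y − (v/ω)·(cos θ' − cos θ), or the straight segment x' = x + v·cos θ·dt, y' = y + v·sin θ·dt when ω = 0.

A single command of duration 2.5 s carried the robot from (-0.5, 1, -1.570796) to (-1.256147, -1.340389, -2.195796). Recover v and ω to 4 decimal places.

v = 1.0000, ω = -0.2500

Δθ = -2.195796 − -1.570796 = -0.625000
ω = Δθ/dt = -0.625000/2.5 = -0.2500
R = −Δy/(cos θ' − cos θ) = -4.0000
v = R·ω = -4.0000·-0.2500 = 1.0000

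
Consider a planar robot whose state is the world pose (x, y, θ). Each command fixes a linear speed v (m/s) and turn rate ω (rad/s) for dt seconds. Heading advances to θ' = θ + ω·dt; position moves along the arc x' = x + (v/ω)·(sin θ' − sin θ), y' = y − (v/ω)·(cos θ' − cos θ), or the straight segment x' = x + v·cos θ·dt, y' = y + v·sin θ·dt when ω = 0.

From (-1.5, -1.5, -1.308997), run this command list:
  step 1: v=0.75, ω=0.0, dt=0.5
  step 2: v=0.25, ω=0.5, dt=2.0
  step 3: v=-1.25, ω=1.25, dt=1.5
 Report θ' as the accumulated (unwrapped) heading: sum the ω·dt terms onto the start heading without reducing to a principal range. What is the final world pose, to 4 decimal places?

step 1: θ'=-1.3090 (straight) → pose (-1.4029, -1.8622, -1.3090)
step 2: θ'=-0.3090 (R=0.5000) → pose (-1.0720, -2.2091, -0.3090)
step 3: θ'=1.5660 (R=-1.0000) → pose (-2.3761, -3.1570, 1.5660)

(-2.3761, -3.1570, 1.5660)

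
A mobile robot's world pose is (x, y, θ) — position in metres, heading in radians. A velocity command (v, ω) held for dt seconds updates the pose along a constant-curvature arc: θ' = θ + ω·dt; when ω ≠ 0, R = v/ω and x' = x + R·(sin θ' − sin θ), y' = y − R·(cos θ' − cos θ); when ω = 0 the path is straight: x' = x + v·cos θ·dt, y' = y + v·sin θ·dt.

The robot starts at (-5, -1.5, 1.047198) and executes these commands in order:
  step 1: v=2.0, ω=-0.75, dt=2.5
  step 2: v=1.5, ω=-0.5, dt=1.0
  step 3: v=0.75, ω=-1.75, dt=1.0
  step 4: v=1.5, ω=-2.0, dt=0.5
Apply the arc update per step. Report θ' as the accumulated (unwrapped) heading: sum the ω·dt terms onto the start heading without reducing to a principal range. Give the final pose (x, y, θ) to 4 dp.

step 1: θ'=-0.8278 (R=-2.6667) → pose (-0.7267, -1.0293, -0.8278)
step 2: θ'=-1.3278 (R=-3.0000) → pose (-0.0242, -2.3370, -1.3278)
step 3: θ'=-3.0778 (R=-0.4286) → pose (-0.4129, -2.8678, -3.0778)
step 4: θ'=-4.0778 (R=-0.7500) → pose (-1.0647, -2.5640, -4.0778)

(-1.0647, -2.5640, -4.0778)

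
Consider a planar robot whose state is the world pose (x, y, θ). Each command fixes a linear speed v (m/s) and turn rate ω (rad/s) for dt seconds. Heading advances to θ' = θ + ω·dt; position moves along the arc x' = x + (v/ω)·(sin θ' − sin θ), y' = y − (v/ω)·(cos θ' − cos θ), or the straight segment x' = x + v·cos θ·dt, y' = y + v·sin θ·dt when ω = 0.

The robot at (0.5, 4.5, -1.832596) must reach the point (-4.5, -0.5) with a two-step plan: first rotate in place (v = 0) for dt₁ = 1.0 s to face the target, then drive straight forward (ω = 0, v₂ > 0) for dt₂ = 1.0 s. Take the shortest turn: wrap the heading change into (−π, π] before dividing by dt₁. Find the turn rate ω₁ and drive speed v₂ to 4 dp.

ω₁ = -0.5236, v₂ = 7.0711

heading to target = atan2(-0.5−4.5, -4.5−0.5) = -2.3562
Δθ = wrap(-2.3562 − -1.8326) = -0.5236; ω₁ = Δθ/dt₁ = -0.5236
distance = √((-4.5−0.5)² + (-0.5−4.5)²) = 7.0711; v₂ = distance/dt₂ = 7.0711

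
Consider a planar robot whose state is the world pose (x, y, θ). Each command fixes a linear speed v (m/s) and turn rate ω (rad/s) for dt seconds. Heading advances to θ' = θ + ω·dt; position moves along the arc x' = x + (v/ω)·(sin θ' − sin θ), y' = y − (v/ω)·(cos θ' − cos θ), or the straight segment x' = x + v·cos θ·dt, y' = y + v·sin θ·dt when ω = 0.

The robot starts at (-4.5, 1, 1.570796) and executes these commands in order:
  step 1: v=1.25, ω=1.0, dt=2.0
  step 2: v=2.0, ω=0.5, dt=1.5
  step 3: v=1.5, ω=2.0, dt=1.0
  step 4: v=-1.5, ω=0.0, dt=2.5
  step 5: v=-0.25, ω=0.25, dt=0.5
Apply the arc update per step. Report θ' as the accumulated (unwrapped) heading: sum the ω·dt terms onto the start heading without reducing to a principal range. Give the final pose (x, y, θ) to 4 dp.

step 1: θ'=3.5708 (R=1.2500) → pose (-6.2702, 2.1366, 3.5708)
step 2: θ'=4.3208 (R=4.0000) → pose (-8.3028, 0.0261, 4.3208)
step 3: θ'=6.3208 (R=0.7500) → pose (-7.5814, -1.0096, 6.3208)
step 4: θ'=6.3208 (straight) → pose (-11.3287, -1.1506, 6.3208)
step 5: θ'=6.4458 (R=-1.0000) → pose (-11.4530, -1.1631, 6.4458)

(-11.4530, -1.1631, 6.4458)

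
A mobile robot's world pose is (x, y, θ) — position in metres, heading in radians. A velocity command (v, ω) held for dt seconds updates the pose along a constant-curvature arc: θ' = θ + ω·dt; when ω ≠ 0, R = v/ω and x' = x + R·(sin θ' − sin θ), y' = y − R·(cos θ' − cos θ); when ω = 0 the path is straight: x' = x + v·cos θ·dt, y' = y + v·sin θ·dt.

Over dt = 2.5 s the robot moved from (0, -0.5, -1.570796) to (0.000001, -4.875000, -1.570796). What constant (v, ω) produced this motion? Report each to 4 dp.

Δθ = -1.570796 − -1.570796 = 0.000000
ω = Δθ/dt = 0.000000/2.5 = 0.0000
ω = 0 → v = (Δx·cos θ + Δy·sin θ)/dt = 1.7500

v = 1.7500, ω = 0.0000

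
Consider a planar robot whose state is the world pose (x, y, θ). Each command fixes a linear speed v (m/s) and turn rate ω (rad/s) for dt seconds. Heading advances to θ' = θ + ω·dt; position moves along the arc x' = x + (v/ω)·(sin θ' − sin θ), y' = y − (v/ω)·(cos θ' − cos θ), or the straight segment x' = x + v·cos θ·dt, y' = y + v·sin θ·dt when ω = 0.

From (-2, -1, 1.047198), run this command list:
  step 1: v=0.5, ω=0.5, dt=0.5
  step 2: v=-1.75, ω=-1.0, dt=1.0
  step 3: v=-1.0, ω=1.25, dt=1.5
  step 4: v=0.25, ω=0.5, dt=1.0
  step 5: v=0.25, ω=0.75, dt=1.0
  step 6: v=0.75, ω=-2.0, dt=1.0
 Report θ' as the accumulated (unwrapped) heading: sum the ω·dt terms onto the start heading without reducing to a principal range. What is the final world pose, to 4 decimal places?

(-4.4049, -2.5863, 1.4222)

step 1: θ'=1.2972 (R=1.0000) → pose (-1.9032, -0.7702, 1.2972)
step 2: θ'=0.2972 (R=1.7500) → pose (-3.0757, -1.9706, 0.2972)
step 3: θ'=2.1722 (R=-0.8000) → pose (-3.5010, -3.1882, 2.1722)
step 4: θ'=2.6722 (R=0.5000) → pose (-3.6871, -3.0252, 2.6722)
step 5: θ'=3.4222 (R=0.3333) → pose (-3.9302, -3.0022, 3.4222)
step 6: θ'=1.4222 (R=-0.3750) → pose (-4.4049, -2.5863, 1.4222)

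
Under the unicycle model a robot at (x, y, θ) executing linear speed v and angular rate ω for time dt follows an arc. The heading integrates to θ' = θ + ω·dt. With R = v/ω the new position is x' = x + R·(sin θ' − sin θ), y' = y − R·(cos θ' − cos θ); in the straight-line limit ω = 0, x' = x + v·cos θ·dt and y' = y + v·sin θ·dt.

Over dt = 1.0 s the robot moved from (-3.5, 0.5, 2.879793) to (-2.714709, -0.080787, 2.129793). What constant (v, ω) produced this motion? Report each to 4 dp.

Δθ = 2.129793 − 2.879793 = -0.750000
ω = Δθ/dt = -0.750000/1.0 = -0.7500
R = Δx/(sin θ' − sin θ) = 1.3333
v = R·ω = 1.3333·-0.7500 = -1.0000

v = -1.0000, ω = -0.7500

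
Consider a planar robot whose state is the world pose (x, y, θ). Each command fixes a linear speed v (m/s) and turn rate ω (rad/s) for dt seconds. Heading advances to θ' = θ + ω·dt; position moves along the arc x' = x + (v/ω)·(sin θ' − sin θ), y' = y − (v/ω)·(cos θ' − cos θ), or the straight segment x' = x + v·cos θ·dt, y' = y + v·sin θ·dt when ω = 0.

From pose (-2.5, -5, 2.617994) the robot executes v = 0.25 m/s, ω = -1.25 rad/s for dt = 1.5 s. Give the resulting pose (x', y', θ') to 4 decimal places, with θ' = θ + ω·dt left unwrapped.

θ' = 2.6180 + -1.25·1.5 = 0.7430
R = v/ω = 0.25/-1.25 = -0.2000
x' = -2.5 + -0.2000·(sin 0.7430 − sin 2.6180) = -2.5353
y' = -5 − -0.2000·(cos 0.7430 − cos 2.6180) = -4.6795

(-2.5353, -4.6795, 0.7430)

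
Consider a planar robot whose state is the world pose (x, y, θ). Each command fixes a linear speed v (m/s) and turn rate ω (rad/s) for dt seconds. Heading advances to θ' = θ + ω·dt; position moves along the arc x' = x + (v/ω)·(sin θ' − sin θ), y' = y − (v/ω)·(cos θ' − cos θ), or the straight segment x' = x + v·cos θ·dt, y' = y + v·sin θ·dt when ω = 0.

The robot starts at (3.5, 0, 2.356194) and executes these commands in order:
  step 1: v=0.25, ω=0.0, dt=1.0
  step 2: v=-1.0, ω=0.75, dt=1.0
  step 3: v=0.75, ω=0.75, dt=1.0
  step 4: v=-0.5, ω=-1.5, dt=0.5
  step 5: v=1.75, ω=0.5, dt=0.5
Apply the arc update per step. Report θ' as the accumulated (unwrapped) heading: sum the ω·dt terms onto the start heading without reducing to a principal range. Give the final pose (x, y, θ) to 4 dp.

(2.8892, -0.4537, 3.3562)

step 1: θ'=2.3562 (straight) → pose (3.3232, 0.1768, 2.3562)
step 2: θ'=3.1062 (R=-1.3333) → pose (4.2188, -0.2129, 3.1062)
step 3: θ'=3.8562 (R=1.0000) → pose (3.5281, -0.4569, 3.8562)
step 4: θ'=3.1062 (R=0.3333) → pose (3.7584, -0.3756, 3.1062)
step 5: θ'=3.3562 (R=3.5000) → pose (2.8892, -0.4537, 3.3562)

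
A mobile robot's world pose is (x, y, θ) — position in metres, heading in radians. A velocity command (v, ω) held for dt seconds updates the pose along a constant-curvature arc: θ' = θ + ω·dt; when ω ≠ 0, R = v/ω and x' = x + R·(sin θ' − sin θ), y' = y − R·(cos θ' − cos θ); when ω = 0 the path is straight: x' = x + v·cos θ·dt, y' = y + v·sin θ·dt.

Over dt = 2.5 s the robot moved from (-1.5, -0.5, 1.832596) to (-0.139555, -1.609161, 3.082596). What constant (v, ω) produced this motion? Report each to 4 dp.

v = -0.7500, ω = 0.5000

Δθ = 3.082596 − 1.832596 = 1.250000
ω = Δθ/dt = 1.250000/2.5 = 0.5000
R = Δx/(sin θ' − sin θ) = -1.5000
v = R·ω = -1.5000·0.5000 = -0.7500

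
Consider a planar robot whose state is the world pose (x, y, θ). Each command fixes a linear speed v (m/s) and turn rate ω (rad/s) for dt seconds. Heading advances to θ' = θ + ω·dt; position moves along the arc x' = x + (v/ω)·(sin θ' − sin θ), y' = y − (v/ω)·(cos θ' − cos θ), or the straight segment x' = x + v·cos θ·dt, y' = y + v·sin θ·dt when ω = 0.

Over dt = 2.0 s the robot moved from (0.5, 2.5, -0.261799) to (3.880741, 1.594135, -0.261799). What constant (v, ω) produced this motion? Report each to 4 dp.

Δθ = -0.261799 − -0.261799 = 0.000000
ω = Δθ/dt = 0.000000/2.0 = 0.0000
ω = 0 → v = (Δx·cos θ + Δy·sin θ)/dt = 1.7500

v = 1.7500, ω = 0.0000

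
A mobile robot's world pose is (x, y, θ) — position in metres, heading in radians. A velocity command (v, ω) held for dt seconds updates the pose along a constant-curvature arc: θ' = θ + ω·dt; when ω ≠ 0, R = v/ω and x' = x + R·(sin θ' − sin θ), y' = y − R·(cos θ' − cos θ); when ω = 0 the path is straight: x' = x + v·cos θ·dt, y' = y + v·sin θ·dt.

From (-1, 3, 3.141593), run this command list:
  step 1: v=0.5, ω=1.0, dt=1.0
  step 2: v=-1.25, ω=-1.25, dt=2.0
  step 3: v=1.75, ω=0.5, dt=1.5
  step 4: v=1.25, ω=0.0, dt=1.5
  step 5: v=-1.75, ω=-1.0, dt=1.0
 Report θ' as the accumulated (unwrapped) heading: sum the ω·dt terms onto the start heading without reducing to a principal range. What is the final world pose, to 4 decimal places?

step 1: θ'=4.1416 (R=0.5000) → pose (-1.4207, 2.7702, 4.1416)
step 2: θ'=1.6416 (R=1.0000) → pose (0.4182, 2.3006, 1.6416)
step 3: θ'=2.3916 (R=3.5000) → pose (-0.6873, 4.6139, 2.3916)
step 4: θ'=2.3916 (straight) → pose (-2.0592, 5.8920, 2.3916)
step 5: θ'=1.3916 (R=1.7500) → pose (-1.5301, 4.2996, 1.3916)

(-1.5301, 4.2996, 1.3916)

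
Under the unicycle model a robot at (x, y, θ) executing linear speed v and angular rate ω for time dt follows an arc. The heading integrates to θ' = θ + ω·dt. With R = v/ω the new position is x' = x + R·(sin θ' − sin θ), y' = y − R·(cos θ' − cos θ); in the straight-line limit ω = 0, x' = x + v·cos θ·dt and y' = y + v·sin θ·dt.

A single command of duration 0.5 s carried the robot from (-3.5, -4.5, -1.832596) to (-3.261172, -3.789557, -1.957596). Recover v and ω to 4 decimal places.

v = -1.5000, ω = -0.2500

Δθ = -1.957596 − -1.832596 = -0.125000
ω = Δθ/dt = -0.125000/0.5 = -0.2500
R = −Δy/(cos θ' − cos θ) = 6.0000
v = R·ω = 6.0000·-0.2500 = -1.5000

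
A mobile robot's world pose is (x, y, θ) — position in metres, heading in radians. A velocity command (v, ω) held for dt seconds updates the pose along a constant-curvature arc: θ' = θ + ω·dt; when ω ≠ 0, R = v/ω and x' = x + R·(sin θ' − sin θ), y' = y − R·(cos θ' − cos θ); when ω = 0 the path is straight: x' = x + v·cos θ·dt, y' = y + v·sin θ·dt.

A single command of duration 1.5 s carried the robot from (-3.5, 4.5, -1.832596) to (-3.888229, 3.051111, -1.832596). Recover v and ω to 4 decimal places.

Δθ = -1.832596 − -1.832596 = 0.000000
ω = Δθ/dt = 0.000000/1.5 = 0.0000
ω = 0 → v = (Δx·cos θ + Δy·sin θ)/dt = 1.0000

v = 1.0000, ω = 0.0000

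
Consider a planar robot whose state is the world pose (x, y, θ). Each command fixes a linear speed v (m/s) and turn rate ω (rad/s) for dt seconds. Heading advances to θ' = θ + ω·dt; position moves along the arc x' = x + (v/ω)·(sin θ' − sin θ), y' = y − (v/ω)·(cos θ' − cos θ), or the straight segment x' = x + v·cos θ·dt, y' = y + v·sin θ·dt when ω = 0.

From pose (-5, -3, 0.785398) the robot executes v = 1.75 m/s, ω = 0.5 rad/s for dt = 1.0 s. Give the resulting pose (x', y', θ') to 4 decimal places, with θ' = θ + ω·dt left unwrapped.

(-4.1164, -1.5105, 1.2854)

θ' = 0.7854 + 0.5·1.0 = 1.2854
R = v/ω = 1.75/0.5 = 3.5000
x' = -5 + 3.5000·(sin 1.2854 − sin 0.7854) = -4.1164
y' = -3 − 3.5000·(cos 1.2854 − cos 0.7854) = -1.5105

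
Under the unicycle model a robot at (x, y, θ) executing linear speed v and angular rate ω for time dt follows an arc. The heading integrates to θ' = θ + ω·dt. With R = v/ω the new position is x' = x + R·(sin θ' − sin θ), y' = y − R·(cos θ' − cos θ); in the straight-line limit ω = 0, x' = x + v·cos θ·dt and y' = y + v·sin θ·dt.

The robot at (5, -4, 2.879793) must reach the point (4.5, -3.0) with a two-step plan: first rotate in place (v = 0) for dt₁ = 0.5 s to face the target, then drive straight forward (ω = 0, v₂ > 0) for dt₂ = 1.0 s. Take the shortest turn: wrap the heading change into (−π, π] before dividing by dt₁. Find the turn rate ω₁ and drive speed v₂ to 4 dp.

heading to target = atan2(-3−-4, 4.5−5) = 2.0344
Δθ = wrap(2.0344 − 2.8798) = -0.8453; ω₁ = Δθ/dt₁ = -1.6907
distance = √((4.5−5)² + (-3−-4)²) = 1.1180; v₂ = distance/dt₂ = 1.1180

ω₁ = -1.6907, v₂ = 1.1180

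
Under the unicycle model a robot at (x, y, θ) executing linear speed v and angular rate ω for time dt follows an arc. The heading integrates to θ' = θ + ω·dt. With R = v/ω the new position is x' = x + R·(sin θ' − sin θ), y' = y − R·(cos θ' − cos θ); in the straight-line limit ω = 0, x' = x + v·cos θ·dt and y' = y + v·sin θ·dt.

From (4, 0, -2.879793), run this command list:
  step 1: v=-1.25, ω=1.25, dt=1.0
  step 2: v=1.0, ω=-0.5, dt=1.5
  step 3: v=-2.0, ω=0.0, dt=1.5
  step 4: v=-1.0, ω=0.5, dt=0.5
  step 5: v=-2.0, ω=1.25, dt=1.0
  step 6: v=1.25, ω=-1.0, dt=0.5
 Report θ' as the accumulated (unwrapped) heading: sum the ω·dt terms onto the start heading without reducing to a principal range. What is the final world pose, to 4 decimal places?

(6.7498, 3.3438, -1.3798)

step 1: θ'=-1.6298 (R=-1.0000) → pose (4.7394, 0.9070, -1.6298)
step 2: θ'=-2.3798 (R=-2.0000) → pose (4.1234, -0.4223, -2.3798)
step 3: θ'=-2.3798 (straight) → pose (6.2942, 1.6484, -2.3798)
step 4: θ'=-2.1298 (R=-2.0000) → pose (6.6093, 2.0349, -2.1298)
step 5: θ'=-0.8798 (R=-1.6000) → pose (6.4858, 3.9031, -0.8798)
step 6: θ'=-1.3798 (R=-1.2500) → pose (6.7498, 3.3438, -1.3798)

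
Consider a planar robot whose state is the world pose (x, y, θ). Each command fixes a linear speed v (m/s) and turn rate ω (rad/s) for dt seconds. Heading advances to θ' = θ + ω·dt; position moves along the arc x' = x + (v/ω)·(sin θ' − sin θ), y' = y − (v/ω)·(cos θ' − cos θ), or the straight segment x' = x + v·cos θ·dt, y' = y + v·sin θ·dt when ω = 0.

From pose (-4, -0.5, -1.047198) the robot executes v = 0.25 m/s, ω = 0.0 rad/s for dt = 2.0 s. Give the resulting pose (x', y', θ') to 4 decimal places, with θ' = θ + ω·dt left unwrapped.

(-3.7500, -0.9330, -1.0472)

θ' = -1.0472 + 0.0·2.0 = -1.0472
ω = 0 → straight: x' = -4 + 0.25·cos(-1.0472)·2.0 = -3.7500
y' = -0.5 + 0.25·sin(-1.0472)·2.0 = -0.9330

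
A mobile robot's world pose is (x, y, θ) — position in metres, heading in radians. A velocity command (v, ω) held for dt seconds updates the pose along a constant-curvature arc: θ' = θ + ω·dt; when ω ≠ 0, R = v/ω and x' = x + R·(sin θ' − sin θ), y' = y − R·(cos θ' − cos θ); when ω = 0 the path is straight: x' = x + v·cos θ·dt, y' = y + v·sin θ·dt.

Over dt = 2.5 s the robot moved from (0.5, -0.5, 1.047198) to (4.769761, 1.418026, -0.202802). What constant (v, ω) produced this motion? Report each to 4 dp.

Δθ = -0.202802 − 1.047198 = -1.250000
ω = Δθ/dt = -1.250000/2.5 = -0.5000
R = Δx/(sin θ' − sin θ) = -4.0000
v = R·ω = -4.0000·-0.5000 = 2.0000

v = 2.0000, ω = -0.5000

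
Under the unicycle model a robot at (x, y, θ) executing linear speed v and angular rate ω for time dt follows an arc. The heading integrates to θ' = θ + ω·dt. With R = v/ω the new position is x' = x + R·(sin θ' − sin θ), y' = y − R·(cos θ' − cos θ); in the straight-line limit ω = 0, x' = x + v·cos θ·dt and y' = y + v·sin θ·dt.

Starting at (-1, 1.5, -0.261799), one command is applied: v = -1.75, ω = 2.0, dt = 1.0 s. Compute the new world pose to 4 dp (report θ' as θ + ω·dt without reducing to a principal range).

(-2.0892, 0.5090, 1.7382)

θ' = -0.2618 + 2.0·1.0 = 1.7382
R = v/ω = -1.75/2.0 = -0.8750
x' = -1 + -0.8750·(sin 1.7382 − sin -0.2618) = -2.0892
y' = 1.5 − -0.8750·(cos 1.7382 − cos -0.2618) = 0.5090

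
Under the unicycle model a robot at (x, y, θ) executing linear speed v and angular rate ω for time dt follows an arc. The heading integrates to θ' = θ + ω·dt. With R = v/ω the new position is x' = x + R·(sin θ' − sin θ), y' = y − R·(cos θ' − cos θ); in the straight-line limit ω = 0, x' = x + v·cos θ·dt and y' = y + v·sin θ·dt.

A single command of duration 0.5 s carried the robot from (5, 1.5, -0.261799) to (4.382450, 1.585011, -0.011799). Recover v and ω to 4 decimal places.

v = -1.2500, ω = 0.5000

Δθ = -0.011799 − -0.261799 = 0.250000
ω = Δθ/dt = 0.250000/0.5 = 0.5000
R = Δx/(sin θ' − sin θ) = -2.5000
v = R·ω = -2.5000·0.5000 = -1.2500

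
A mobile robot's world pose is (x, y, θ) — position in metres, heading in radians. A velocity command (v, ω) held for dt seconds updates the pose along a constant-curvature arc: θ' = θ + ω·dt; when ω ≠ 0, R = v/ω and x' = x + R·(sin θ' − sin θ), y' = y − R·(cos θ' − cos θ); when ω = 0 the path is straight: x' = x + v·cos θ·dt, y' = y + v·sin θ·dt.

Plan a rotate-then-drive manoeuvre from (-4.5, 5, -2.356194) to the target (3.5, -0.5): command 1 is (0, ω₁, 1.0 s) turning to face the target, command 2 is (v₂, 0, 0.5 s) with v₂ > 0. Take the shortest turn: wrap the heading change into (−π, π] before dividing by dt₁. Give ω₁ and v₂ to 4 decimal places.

ω₁ = 1.7539, v₂ = 19.4165

heading to target = atan2(-0.5−5, 3.5−-4.5) = -0.6023
Δθ = wrap(-0.6023 − -2.3562) = 1.7539; ω₁ = Δθ/dt₁ = 1.7539
distance = √((3.5−-4.5)² + (-0.5−5)²) = 9.7082; v₂ = distance/dt₂ = 19.4165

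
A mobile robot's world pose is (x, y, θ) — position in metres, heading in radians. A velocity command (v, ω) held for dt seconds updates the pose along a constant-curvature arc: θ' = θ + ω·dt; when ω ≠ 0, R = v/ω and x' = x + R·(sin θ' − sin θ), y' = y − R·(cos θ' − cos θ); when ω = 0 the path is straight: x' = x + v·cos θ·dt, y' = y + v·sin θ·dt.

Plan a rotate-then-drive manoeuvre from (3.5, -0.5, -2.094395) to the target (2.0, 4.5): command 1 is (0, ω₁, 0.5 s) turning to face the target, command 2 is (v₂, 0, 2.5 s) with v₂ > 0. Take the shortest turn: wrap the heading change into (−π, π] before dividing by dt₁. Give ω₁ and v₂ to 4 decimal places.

heading to target = atan2(4.5−-0.5, 2−3.5) = 1.8623
Δθ = wrap(1.8623 − -2.0944) = -2.3265; ω₁ = Δθ/dt₁ = -4.6531
distance = √((2−3.5)² + (4.5−-0.5)²) = 5.2202; v₂ = distance/dt₂ = 2.0881

ω₁ = -4.6531, v₂ = 2.0881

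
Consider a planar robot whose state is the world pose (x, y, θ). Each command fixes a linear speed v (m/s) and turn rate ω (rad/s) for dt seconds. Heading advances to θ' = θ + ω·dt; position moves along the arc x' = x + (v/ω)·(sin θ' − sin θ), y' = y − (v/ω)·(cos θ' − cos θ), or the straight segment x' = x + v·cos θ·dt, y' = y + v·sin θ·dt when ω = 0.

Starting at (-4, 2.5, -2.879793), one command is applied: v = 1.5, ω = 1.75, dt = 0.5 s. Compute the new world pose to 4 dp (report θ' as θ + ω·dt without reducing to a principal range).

(-4.5558, 2.0325, -2.0048)

θ' = -2.8798 + 1.75·0.5 = -2.0048
R = v/ω = 1.5/1.75 = 0.8571
x' = -4 + 0.8571·(sin -2.0048 − sin -2.8798) = -4.5558
y' = 2.5 − 0.8571·(cos -2.0048 − cos -2.8798) = 2.0325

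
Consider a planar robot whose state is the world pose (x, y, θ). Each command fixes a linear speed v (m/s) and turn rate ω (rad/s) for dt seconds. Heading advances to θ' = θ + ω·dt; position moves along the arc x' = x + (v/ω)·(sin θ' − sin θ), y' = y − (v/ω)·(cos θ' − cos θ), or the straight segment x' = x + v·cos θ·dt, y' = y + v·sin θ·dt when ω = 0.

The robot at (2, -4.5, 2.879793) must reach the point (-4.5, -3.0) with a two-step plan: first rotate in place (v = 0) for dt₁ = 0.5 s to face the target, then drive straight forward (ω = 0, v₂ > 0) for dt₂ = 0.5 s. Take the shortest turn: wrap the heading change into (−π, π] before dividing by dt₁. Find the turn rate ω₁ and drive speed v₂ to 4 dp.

ω₁ = 0.0700, v₂ = 13.3417

heading to target = atan2(-3−-4.5, -4.5−2) = 2.9148
Δθ = wrap(2.9148 − 2.8798) = 0.0350; ω₁ = Δθ/dt₁ = 0.0700
distance = √((-4.5−2)² + (-3−-4.5)²) = 6.6708; v₂ = distance/dt₂ = 13.3417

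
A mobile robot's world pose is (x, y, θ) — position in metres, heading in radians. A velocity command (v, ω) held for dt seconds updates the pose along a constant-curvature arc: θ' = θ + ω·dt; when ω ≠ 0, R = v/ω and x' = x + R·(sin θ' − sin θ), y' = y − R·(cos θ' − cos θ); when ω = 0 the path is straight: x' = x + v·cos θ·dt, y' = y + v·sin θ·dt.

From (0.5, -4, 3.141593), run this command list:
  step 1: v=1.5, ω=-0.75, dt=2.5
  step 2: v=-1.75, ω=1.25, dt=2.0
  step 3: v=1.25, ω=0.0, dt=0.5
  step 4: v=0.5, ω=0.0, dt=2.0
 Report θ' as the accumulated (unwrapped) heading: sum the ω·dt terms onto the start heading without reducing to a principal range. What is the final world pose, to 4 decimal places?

step 1: θ'=1.2666 (R=-2.0000) → pose (-1.4082, -1.4009, 1.2666)
step 2: θ'=3.7666 (R=-1.4000) → pose (0.7467, -2.9556, 3.7666)
step 3: θ'=3.7666 (straight) → pose (0.2398, -3.3213, 3.7666)
step 4: θ'=3.7666 (straight) → pose (-0.5711, -3.9064, 3.7666)

(-0.5711, -3.9064, 3.7666)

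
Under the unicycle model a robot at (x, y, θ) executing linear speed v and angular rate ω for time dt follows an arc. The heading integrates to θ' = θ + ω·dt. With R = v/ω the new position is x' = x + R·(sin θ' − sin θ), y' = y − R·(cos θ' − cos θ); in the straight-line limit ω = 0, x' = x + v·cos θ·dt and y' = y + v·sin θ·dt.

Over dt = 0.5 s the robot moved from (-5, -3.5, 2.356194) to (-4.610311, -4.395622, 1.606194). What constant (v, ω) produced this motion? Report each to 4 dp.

v = -2.0000, ω = -1.5000

Δθ = 1.606194 − 2.356194 = -0.750000
ω = Δθ/dt = -0.750000/0.5 = -1.5000
R = −Δy/(cos θ' − cos θ) = 1.3333
v = R·ω = 1.3333·-1.5000 = -2.0000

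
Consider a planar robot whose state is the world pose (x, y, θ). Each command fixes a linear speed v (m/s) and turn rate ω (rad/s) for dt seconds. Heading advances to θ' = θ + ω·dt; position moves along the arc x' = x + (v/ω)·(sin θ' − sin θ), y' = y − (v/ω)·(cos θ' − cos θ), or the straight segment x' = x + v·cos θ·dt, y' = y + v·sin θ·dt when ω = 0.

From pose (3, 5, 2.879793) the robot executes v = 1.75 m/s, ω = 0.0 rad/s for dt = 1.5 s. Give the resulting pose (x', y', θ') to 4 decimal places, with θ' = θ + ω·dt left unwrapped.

θ' = 2.8798 + 0.0·1.5 = 2.8798
ω = 0 → straight: x' = 3 + 1.75·cos(2.8798)·1.5 = 0.4644
y' = 5 + 1.75·sin(2.8798)·1.5 = 5.6794

(0.4644, 5.6794, 2.8798)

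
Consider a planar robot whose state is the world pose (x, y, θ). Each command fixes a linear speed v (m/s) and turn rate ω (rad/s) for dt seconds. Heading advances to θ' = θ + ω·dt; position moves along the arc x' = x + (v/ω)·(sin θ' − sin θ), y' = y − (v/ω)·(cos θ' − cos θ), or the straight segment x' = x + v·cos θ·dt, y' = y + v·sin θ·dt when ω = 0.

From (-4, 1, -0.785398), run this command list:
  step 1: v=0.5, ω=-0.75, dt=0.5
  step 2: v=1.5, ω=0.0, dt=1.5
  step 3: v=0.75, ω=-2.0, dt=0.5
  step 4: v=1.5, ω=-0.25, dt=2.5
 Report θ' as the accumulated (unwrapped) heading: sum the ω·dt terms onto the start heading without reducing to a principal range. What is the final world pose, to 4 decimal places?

step 1: θ'=-1.1604 (R=-0.6667) → pose (-3.8601, 0.7946, -1.1604)
step 2: θ'=-1.1604 (straight) → pose (-2.9624, -1.2686, -1.1604)
step 3: θ'=-2.1604 (R=-0.3750) → pose (-2.9946, -1.6267, -2.1604)
step 4: θ'=-2.7854 (R=-6.0000) → pose (-5.8893, -3.9139, -2.7854)

(-5.8893, -3.9139, -2.7854)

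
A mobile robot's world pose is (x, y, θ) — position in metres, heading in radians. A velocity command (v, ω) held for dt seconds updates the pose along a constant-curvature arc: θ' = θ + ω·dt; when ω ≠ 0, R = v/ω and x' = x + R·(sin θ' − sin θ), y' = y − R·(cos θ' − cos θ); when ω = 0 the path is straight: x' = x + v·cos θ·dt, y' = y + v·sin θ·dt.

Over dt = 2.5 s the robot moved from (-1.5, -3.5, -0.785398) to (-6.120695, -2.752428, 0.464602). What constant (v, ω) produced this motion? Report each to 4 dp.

v = -2.0000, ω = 0.5000

Δθ = 0.464602 − -0.785398 = 1.250000
ω = Δθ/dt = 1.250000/2.5 = 0.5000
R = Δx/(sin θ' − sin θ) = -4.0000
v = R·ω = -4.0000·0.5000 = -2.0000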